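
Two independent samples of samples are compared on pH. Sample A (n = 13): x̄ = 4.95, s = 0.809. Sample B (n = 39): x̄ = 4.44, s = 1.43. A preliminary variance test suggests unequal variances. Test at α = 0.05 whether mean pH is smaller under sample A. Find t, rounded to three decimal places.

1.591

Let group 1 = sample A, group 2 = sample B. H0: μ_1 = μ_2; H1: μ_1 < μ_2 (Welch's two-sample t-test, left-tailed).
t = (x̄_1 − x̄_2)/√(s_1²/n_1 + s_2²/n_2) = (4.95 − 4.44)/√(0.809²/13 + 1.43²/39) = 1.591
Welch–Satterthwaite df ≈ 37.25
p-value = P(T ≤ 1.591) ≈ 0.9399
Since p ≈ 0.9399 > α = 0.05, fail to reject H0; the evidence is not statistically significant.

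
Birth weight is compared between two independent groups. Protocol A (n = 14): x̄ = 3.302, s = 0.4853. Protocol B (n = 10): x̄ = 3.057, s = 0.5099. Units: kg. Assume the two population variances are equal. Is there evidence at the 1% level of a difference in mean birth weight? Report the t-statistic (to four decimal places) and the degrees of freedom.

Let group 1 = protocol A, group 2 = protocol B. H0: μ_1 = μ_2; H1: μ_1 ≠ μ_2 (two-sample pooled-variance t-test, two-sided).
s_p² = [(14−1)·0.4853² + (10−1)·0.5099²]/(14+10−2) = 0.245531
t = (3.302 − 3.057)/√[0.245531·(1/14 + 1/10)] = 1.1942
df = n₁ + n₂ − 2 = 22
Two-sided p-value ≈ 0.245
Since p ≈ 0.245 > α = 0.01, fail to reject H0; the evidence is not statistically significant.

t = 1.1942, df = 22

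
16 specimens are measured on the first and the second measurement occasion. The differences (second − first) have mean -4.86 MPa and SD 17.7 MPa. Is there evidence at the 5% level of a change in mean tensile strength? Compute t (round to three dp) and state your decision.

t = -1.098; fail to reject H0

H0: μ_d = 0; H1: μ_d ≠ 0 (paired t-test on the differences, two-sided).
t = d̄/(s_d/√n) = -4.86/(17.7/√16) = -1.098
df = n − 1 = 15
Two-sided p-value ≈ 0.289
Since p ≈ 0.289 > α = 0.05, fail to reject H0; the data do not provide sufficient evidence against H0.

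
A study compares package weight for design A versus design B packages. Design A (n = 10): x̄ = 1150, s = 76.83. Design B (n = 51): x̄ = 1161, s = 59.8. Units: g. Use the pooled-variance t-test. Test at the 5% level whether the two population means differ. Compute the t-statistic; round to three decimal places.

-0.507

Let group 1 = design A, group 2 = design B. H0: μ_1 = μ_2; H1: μ_1 ≠ μ_2 (two-sample pooled-variance t-test, two-sided).
s_p² = [(10−1)·76.83² + (51−1)·59.8²]/(10+51−2) = 3930.98
t = (1150 − 1161)/√[3930.98·(1/10 + 1/51)] = -0.507
df = n₁ + n₂ − 2 = 59
Two-sided p-value ≈ 0.6138
Since p ≈ 0.6138 > α = 0.05, fail to reject H0; the evidence is not statistically significant.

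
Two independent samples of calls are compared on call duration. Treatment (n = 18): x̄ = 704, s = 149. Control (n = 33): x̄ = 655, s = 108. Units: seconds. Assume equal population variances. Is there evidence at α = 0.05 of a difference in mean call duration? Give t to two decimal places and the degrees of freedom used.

t = 1.35, df = 49

Let group 1 = treatment, group 2 = control. H0: μ_1 = μ_2; H1: μ_1 ≠ μ_2 (two-sample pooled-variance t-test, two-sided).
s_p² = [(18−1)·149² + (33−1)·108²]/(18+33−2) = 15319.7
t = (704 − 655)/√[15319.7·(1/18 + 1/33)] = 1.35
df = n₁ + n₂ − 2 = 49
Two-sided p-value ≈ 0.1829
Since p ≈ 0.1829 > α = 0.05, fail to reject H0; the evidence is not statistically significant.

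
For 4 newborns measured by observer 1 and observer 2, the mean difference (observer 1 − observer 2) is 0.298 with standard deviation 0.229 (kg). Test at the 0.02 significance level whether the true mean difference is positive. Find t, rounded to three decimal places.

2.603

H0: μ_d = 0; H1: μ_d > 0 (paired t-test on the differences, right-tailed).
t = d̄/(s_d/√n) = 0.298/(0.229/√4) = 2.603
df = n − 1 = 3
p-value = P(T ≥ 2.603) ≈ 0.0401
Since p ≈ 0.0401 > α = 0.02, fail to reject H0; the data do not provide sufficient evidence against H0.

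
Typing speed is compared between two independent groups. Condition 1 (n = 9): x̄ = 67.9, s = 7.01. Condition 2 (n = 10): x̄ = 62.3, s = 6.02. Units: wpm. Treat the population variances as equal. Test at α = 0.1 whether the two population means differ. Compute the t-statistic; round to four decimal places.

Let group 1 = condition 1, group 2 = condition 2. H0: μ_1 = μ_2; H1: μ_1 ≠ μ_2 (two-sample pooled-variance t-test, two-sided).
s_p² = [(9−1)·7.01² + (10−1)·6.02²]/(9+10−2) = 42.3108
t = (67.9 − 62.3)/√[42.3108·(1/9 + 1/10)] = 1.8737
df = n₁ + n₂ − 2 = 17
Two-sided p-value ≈ 0.078
Since p ≈ 0.078 < α = 0.1, reject H0; the evidence is statistically significant.

1.8737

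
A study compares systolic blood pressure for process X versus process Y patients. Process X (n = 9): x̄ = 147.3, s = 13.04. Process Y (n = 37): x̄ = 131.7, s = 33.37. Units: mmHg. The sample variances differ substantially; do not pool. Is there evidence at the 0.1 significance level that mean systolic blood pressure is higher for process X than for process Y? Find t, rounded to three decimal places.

Let group 1 = process X, group 2 = process Y. H0: μ_1 = μ_2; H1: μ_1 > μ_2 (Welch's two-sample t-test, right-tailed).
t = (x̄_1 − x̄_2)/√(s_1²/n_1 + s_2²/n_2) = (147.3 − 131.7)/√(13.04²/9 + 33.37²/37) = 2.229
Welch–Satterthwaite df ≈ 34.39
p-value = P(T ≥ 2.229) ≈ 0.016
Since p ≈ 0.016 < α = 0.1, reject H0; the data support H1.

2.229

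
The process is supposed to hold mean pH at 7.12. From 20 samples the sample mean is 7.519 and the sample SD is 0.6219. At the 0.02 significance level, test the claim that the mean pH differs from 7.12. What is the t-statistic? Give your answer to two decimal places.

H0: μ = 7.12; H1: μ ≠ 7.12 (one-sample t-test, two-sided).
t = (x̄ − μ₀)/(s/√n) = (7.519 − 7.12)/(0.6219/√20) = 2.87
df = n − 1 = 19
Two-sided p-value ≈ 0.010
Since p ≈ 0.010 < α = 0.02, reject H0; the data support H1.

2.87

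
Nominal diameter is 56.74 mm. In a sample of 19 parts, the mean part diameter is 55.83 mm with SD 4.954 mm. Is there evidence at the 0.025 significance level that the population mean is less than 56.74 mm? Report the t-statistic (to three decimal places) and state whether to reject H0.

t = -0.801; fail to reject H0

H0: μ = 56.74; H1: μ < 56.74 (one-sample t-test, left-tailed).
t = (x̄ − μ₀)/(s/√n) = (55.83 − 56.74)/(4.954/√19) = -0.801
df = n − 1 = 18
p-value = P(T ≤ -0.801) ≈ 0.2169
Since p ≈ 0.2169 > α = 0.025, fail to reject H0; the evidence is not statistically significant.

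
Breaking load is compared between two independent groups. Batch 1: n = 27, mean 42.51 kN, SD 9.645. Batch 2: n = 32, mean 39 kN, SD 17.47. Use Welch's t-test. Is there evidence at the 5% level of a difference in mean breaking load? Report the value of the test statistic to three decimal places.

0.974

Let group 1 = batch 1, group 2 = batch 2. H0: μ_1 = μ_2; H1: μ_1 ≠ μ_2 (Welch's two-sample t-test, two-sided).
t = (x̄_1 − x̄_2)/√(s_1²/n_1 + s_2²/n_2) = (42.51 − 39)/√(9.645²/27 + 17.47²/32) = 0.974
Welch–Satterthwaite df ≈ 49.71
Two-sided p-value ≈ 0.3347
Since p ≈ 0.3347 > α = 0.05, fail to reject H0; the data do not provide sufficient evidence against H0.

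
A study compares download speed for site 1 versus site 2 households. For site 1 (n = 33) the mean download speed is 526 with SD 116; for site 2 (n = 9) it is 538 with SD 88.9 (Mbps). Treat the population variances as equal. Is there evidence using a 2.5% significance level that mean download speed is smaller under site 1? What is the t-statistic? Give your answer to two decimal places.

Let group 1 = site 1, group 2 = site 2. H0: μ_1 = μ_2; H1: μ_1 < μ_2 (two-sample pooled-variance t-test, left-tailed).
s_p² = [(33−1)·116² + (9−1)·88.9²]/(33+9−2) = 12345.4
t = (526 − 538)/√[12345.4·(1/33 + 1/9)] = -0.29
df = n₁ + n₂ − 2 = 40
p-value = P(T ≤ -0.29) ≈ 0.3877
Since p ≈ 0.3877 > α = 0.025, fail to reject H0; the evidence is not statistically significant.

-0.29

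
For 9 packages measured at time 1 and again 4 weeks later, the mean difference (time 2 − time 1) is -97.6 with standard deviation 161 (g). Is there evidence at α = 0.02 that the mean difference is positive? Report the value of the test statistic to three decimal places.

H0: μ_d = 0; H1: μ_d > 0 (paired t-test on the differences, right-tailed).
t = d̄/(s_d/√n) = -97.6/(161/√9) = -1.819
df = n − 1 = 8
p-value = P(T ≥ -1.819) ≈ 0.947
Since p ≈ 0.947 > α = 0.02, fail to reject H0; the data do not provide sufficient evidence against H0.

-1.819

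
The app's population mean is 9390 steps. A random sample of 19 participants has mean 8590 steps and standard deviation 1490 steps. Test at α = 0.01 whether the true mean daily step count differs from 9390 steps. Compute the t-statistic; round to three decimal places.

-2.340

H0: μ = 9390; H1: μ ≠ 9390 (one-sample t-test, two-sided).
t = (x̄ − μ₀)/(s/√n) = (8590 − 9390)/(1490/√19) = -2.340
df = n − 1 = 18
Two-sided p-value ≈ 0.031
Since p ≈ 0.031 > α = 0.01, fail to reject H0; the data do not provide sufficient evidence against H0.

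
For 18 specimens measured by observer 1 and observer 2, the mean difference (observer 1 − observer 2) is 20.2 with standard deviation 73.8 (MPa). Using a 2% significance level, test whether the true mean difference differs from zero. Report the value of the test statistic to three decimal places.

1.161

H0: μ_d = 0; H1: μ_d ≠ 0 (paired t-test on the differences, two-sided).
t = d̄/(s_d/√n) = 20.2/(73.8/√18) = 1.161
df = n − 1 = 17
Two-sided p-value ≈ 0.262
Since p ≈ 0.262 > α = 0.02, fail to reject H0; the data do not provide sufficient evidence against H0.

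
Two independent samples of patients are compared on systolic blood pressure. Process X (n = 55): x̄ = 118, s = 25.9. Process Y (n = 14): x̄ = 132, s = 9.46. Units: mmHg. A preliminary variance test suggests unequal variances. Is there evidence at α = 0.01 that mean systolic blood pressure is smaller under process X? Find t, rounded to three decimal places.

-3.247

Let group 1 = process X, group 2 = process Y. H0: μ_1 = μ_2; H1: μ_1 < μ_2 (Welch's two-sample t-test, left-tailed).
t = (x̄_1 − x̄_2)/√(s_1²/n_1 + s_2²/n_2) = (118 − 132)/√(25.9²/55 + 9.46²/14) = -3.247
Welch–Satterthwaite df ≈ 58.59
p-value = P(T ≤ -3.247) ≈ 0.001
Since p ≈ 0.001 < α = 0.01, reject H0; the evidence is statistically significant.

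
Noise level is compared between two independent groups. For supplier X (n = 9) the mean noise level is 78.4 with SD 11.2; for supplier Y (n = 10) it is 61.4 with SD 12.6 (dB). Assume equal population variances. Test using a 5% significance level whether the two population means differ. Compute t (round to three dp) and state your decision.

t = 3.093; reject H0

Let group 1 = supplier X, group 2 = supplier Y. H0: μ_1 = μ_2; H1: μ_1 ≠ μ_2 (two-sample pooled-variance t-test, two-sided).
s_p² = [(9−1)·11.2² + (10−1)·12.6²]/(9+10−2) = 143.08
t = (78.4 − 61.4)/√[143.08·(1/9 + 1/10)] = 3.093
df = n₁ + n₂ − 2 = 17
Two-sided p-value ≈ 0.0066
Since p ≈ 0.0066 < α = 0.05, reject H0; the data support H1.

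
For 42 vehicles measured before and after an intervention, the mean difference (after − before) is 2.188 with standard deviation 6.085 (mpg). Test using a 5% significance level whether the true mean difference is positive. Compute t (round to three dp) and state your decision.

H0: μ_d = 0; H1: μ_d > 0 (paired t-test on the differences, right-tailed).
t = d̄/(s_d/√n) = 2.188/(6.085/√42) = 2.330
df = n − 1 = 41
p-value = P(T ≥ 2.330) ≈ 0.012
Since p ≈ 0.012 < α = 0.05, reject H0; the evidence is statistically significant.

t = 2.330; reject H0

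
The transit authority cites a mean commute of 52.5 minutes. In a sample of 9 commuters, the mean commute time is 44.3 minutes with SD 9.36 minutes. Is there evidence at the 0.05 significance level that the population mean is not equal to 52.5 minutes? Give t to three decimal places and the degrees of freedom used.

H0: μ = 52.5; H1: μ ≠ 52.5 (one-sample t-test, two-sided).
t = (x̄ − μ₀)/(s/√n) = (44.3 − 52.5)/(9.36/√9) = -2.628
df = n − 1 = 8
Two-sided p-value ≈ 0.0303
Since p ≈ 0.0303 < α = 0.05, reject H0; the data support H1.

t = -2.628, df = 8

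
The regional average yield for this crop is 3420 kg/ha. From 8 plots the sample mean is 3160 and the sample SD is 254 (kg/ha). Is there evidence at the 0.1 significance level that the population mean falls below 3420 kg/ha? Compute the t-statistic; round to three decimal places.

H0: μ = 3420; H1: μ < 3420 (one-sample t-test, left-tailed).
t = (x̄ − μ₀)/(s/√n) = (3160 − 3420)/(254/√8) = -2.895
df = n − 1 = 7
p-value = P(T ≤ -2.895) ≈ 0.0116
Since p ≈ 0.0116 < α = 0.1, reject H0; the evidence is statistically significant.

-2.895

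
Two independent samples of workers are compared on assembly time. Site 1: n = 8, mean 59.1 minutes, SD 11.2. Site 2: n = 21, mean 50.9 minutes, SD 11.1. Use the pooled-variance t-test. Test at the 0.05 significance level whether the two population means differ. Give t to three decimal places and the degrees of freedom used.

t = 1.774, df = 27

Let group 1 = site 1, group 2 = site 2. H0: μ_1 = μ_2; H1: μ_1 ≠ μ_2 (two-sample pooled-variance t-test, two-sided).
s_p² = [(8−1)·11.2² + (21−1)·11.1²]/(8+21−2) = 123.788
t = (59.1 − 50.9)/√[123.788·(1/8 + 1/21)] = 1.774
df = n₁ + n₂ − 2 = 27
Two-sided p-value ≈ 0.0874
Since p ≈ 0.0874 > α = 0.05, fail to reject H0; the data do not provide sufficient evidence against H0.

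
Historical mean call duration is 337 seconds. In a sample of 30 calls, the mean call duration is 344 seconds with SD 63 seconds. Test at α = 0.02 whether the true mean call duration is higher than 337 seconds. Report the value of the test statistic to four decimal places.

H0: μ = 337; H1: μ > 337 (one-sample t-test, right-tailed).
t = (x̄ − μ₀)/(s/√n) = (344 − 337)/(63/√30) = 0.6086
df = n − 1 = 29
p-value = P(T ≥ 0.6086) ≈ 0.2738
Since p ≈ 0.2738 > α = 0.02, fail to reject H0; the data do not provide sufficient evidence against H0.

0.6086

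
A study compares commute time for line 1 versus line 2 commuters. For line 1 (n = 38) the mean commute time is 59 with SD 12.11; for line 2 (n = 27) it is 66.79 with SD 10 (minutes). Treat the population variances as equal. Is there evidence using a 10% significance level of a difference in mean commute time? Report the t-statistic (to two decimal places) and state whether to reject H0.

t = -2.74; reject H0

Let group 1 = line 1, group 2 = line 2. H0: μ_1 = μ_2; H1: μ_1 ≠ μ_2 (two-sample pooled-variance t-test, two-sided).
s_p² = [(38−1)·12.11² + (27−1)·10²]/(38+27−2) = 127.399
t = (59 − 66.79)/√[127.399·(1/38 + 1/27)] = -2.74
df = n₁ + n₂ − 2 = 63
Two-sided p-value ≈ 0.008
Since p ≈ 0.008 < α = 0.1, reject H0; the evidence is statistically significant.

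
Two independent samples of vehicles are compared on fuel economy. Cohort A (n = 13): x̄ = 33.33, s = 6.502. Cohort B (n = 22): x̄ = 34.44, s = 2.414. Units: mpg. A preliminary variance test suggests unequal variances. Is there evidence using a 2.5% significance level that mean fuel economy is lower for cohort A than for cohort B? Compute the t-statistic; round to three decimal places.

Let group 1 = cohort A, group 2 = cohort B. H0: μ_1 = μ_2; H1: μ_1 < μ_2 (Welch's two-sample t-test, left-tailed).
t = (x̄_1 − x̄_2)/√(s_1²/n_1 + s_2²/n_2) = (33.33 − 34.44)/√(6.502²/13 + 2.414²/22) = -0.592
Welch–Satterthwaite df ≈ 13.98
p-value = P(T ≤ -0.592) ≈ 0.282
Since p ≈ 0.282 > α = 0.025, fail to reject H0; the data do not provide sufficient evidence against H0.

-0.592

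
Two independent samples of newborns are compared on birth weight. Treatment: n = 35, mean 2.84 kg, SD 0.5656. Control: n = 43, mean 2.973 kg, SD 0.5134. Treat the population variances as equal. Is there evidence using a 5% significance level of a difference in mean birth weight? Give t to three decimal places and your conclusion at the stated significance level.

Let group 1 = treatment, group 2 = control. H0: μ_1 = μ_2; H1: μ_1 ≠ μ_2 (two-sample pooled-variance t-test, two-sided).
s_p² = [(35−1)·0.5656² + (43−1)·0.5134²]/(35+43−2) = 0.288777
t = (2.84 − 2.973)/√[0.288777·(1/35 + 1/43)] = -1.087
df = n₁ + n₂ − 2 = 76
Two-sided p-value ≈ 0.280
Since p ≈ 0.280 > α = 0.05, fail to reject H0; the evidence is not statistically significant.

t = -1.087; fail to reject H0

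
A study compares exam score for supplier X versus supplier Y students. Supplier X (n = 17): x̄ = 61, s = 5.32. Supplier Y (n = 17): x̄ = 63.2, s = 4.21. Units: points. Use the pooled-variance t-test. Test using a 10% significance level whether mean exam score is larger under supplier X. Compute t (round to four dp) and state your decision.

Let group 1 = supplier X, group 2 = supplier Y. H0: μ_1 = μ_2; H1: μ_1 > μ_2 (two-sample pooled-variance t-test, right-tailed).
s_p² = [(17−1)·5.32² + (17−1)·4.21²]/(17+17−2) = 23.0132
t = (61 − 63.2)/√[23.0132·(1/17 + 1/17)] = -1.3370
df = n₁ + n₂ − 2 = 32
p-value = P(T ≥ -1.3370) ≈ 0.905
Since p ≈ 0.905 > α = 0.1, fail to reject H0; the data do not provide sufficient evidence against H0.

t = -1.3370; fail to reject H0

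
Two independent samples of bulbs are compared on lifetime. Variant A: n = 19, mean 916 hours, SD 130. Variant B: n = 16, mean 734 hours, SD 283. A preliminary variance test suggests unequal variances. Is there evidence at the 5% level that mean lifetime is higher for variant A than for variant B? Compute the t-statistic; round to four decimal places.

2.3704

Let group 1 = variant A, group 2 = variant B. H0: μ_1 = μ_2; H1: μ_1 > μ_2 (Welch's two-sample t-test, right-tailed).
t = (x̄_1 − x̄_2)/√(s_1²/n_1 + s_2²/n_2) = (916 − 734)/√(130²/19 + 283²/16) = 2.3704
Welch–Satterthwaite df ≈ 20.27
p-value = P(T ≥ 2.3704) ≈ 0.0139
Since p ≈ 0.0139 < α = 0.05, reject H0; the data support H1.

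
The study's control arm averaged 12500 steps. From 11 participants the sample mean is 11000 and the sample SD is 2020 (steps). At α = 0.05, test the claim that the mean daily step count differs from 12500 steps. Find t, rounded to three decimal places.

H0: μ = 12500; H1: μ ≠ 12500 (one-sample t-test, two-sided).
t = (x̄ − μ₀)/(s/√n) = (11000 − 12500)/(2020/√11) = -2.463
df = n − 1 = 10
Two-sided p-value ≈ 0.0335
Since p ≈ 0.0335 < α = 0.05, reject H0; the data support H1.

-2.463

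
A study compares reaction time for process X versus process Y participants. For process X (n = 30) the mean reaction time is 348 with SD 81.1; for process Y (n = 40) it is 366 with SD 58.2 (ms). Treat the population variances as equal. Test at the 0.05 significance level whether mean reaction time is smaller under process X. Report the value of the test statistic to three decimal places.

Let group 1 = process X, group 2 = process Y. H0: μ_1 = μ_2; H1: μ_1 < μ_2 (two-sample pooled-variance t-test, left-tailed).
s_p² = [(30−1)·81.1² + (40−1)·58.2²]/(30+40−2) = 4747.67
t = (348 − 366)/√[4747.67·(1/30 + 1/40)] = -1.082
df = n₁ + n₂ − 2 = 68
p-value = P(T ≤ -1.082) ≈ 0.1416
Since p ≈ 0.1416 > α = 0.05, fail to reject H0; the data do not provide sufficient evidence against H0.

-1.082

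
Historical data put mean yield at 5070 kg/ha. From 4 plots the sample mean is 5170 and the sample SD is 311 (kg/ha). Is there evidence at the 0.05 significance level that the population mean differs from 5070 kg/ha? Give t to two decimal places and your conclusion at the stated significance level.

H0: μ = 5070; H1: μ ≠ 5070 (one-sample t-test, two-sided).
t = (x̄ − μ₀)/(s/√n) = (5170 − 5070)/(311/√4) = 0.64
df = n − 1 = 3
Two-sided p-value ≈ 0.566
Since p ≈ 0.566 > α = 0.05, fail to reject H0; the evidence is not statistically significant.

t = 0.64; fail to reject H0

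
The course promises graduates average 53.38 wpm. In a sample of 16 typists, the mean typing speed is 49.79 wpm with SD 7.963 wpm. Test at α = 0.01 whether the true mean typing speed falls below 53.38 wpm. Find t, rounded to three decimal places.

-1.803

H0: μ = 53.38; H1: μ < 53.38 (one-sample t-test, left-tailed).
t = (x̄ − μ₀)/(s/√n) = (49.79 − 53.38)/(7.963/√16) = -1.803
df = n − 1 = 15
p-value = P(T ≤ -1.803) ≈ 0.0457
Since p ≈ 0.0457 > α = 0.01, fail to reject H0; the evidence is not statistically significant.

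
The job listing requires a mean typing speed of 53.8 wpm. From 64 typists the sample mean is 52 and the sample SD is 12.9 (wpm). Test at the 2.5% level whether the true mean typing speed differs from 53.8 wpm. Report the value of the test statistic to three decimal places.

H0: μ = 53.8; H1: μ ≠ 53.8 (one-sample t-test, two-sided).
t = (x̄ − μ₀)/(s/√n) = (52 − 53.8)/(12.9/√64) = -1.116
df = n − 1 = 63
Two-sided p-value ≈ 0.269
Since p ≈ 0.269 > α = 0.025, fail to reject H0; the data do not provide sufficient evidence against H0.

-1.116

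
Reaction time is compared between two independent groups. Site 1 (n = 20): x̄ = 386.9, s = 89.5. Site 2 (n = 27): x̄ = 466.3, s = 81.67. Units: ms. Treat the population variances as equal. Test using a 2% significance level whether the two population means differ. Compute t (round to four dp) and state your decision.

Let group 1 = site 1, group 2 = site 2. H0: μ_1 = μ_2; H1: μ_1 ≠ μ_2 (two-sample pooled-variance t-test, two-sided).
s_p² = [(20−1)·89.5² + (27−1)·81.67²]/(20+27−2) = 7235.88
t = (386.9 − 466.3)/√[7235.88·(1/20 + 1/27)] = -3.1639
df = n₁ + n₂ − 2 = 45
Two-sided p-value ≈ 0.003
Since p ≈ 0.003 < α = 0.02, reject H0; the data support H1.

t = -3.1639; reject H0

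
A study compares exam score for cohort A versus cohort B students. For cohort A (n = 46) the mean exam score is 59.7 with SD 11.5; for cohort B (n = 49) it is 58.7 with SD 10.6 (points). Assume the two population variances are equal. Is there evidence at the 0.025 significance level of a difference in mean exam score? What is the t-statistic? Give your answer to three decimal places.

0.441

Let group 1 = cohort A, group 2 = cohort B. H0: μ_1 = μ_2; H1: μ_1 ≠ μ_2 (two-sample pooled-variance t-test, two-sided).
s_p² = [(46−1)·11.5² + (49−1)·10.6²]/(46+49−2) = 121.984
t = (59.7 − 58.7)/√[121.984·(1/46 + 1/49)] = 0.441
df = n₁ + n₂ − 2 = 93
Two-sided p-value ≈ 0.6602
Since p ≈ 0.6602 > α = 0.025, fail to reject H0; the data do not provide sufficient evidence against H0.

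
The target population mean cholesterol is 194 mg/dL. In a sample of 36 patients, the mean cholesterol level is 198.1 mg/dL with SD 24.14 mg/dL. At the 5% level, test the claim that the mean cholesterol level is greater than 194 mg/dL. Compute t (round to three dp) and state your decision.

H0: μ = 194; H1: μ > 194 (one-sample t-test, right-tailed).
t = (x̄ − μ₀)/(s/√n) = (198.1 − 194)/(24.14/√36) = 1.019
df = n − 1 = 35
p-value = P(T ≥ 1.019) ≈ 0.158
Since p ≈ 0.158 > α = 0.05, fail to reject H0; the evidence is not statistically significant.

t = 1.019; fail to reject H0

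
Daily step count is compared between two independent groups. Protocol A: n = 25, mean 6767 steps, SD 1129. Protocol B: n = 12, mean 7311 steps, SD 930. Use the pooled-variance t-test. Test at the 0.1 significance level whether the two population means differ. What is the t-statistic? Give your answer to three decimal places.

Let group 1 = protocol A, group 2 = protocol B. H0: μ_1 = μ_2; H1: μ_1 ≠ μ_2 (two-sample pooled-variance t-test, two-sided).
s_p² = [(25−1)·1129² + (12−1)·930²]/(25+12−2) = 1145870
t = (6767 − 7311)/√[1145870·(1/25 + 1/12)] = -1.447
df = n₁ + n₂ − 2 = 35
Two-sided p-value ≈ 0.157
Since p ≈ 0.157 > α = 0.1, fail to reject H0; the evidence is not statistically significant.

-1.447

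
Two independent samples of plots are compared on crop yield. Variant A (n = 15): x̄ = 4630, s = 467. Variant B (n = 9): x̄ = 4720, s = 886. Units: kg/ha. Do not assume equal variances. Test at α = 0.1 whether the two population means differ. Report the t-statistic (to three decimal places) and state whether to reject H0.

Let group 1 = variant A, group 2 = variant B. H0: μ_1 = μ_2; H1: μ_1 ≠ μ_2 (Welch's two-sample t-test, two-sided).
t = (x̄_1 − x̄_2)/√(s_1²/n_1 + s_2²/n_2) = (4630 − 4720)/√(467²/15 + 886²/9) = -0.282
Welch–Satterthwaite df ≈ 10.72
Two-sided p-value ≈ 0.7832
Since p ≈ 0.7832 > α = 0.1, fail to reject H0; the data do not provide sufficient evidence against H0.

t = -0.282; fail to reject H0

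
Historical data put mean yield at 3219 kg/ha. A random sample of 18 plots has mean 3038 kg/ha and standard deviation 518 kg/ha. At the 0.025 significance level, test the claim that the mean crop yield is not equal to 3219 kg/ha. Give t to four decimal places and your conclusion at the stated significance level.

H0: μ = 3219; H1: μ ≠ 3219 (one-sample t-test, two-sided).
t = (x̄ − μ₀)/(s/√n) = (3038 − 3219)/(518/√18) = -1.4825
df = n − 1 = 17
Two-sided p-value ≈ 0.157
Since p ≈ 0.157 > α = 0.025, fail to reject H0; the evidence is not statistically significant.

t = -1.4825; fail to reject H0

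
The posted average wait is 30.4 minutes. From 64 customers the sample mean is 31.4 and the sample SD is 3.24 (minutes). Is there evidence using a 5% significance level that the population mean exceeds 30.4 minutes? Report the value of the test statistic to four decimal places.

H0: μ = 30.4; H1: μ > 30.4 (one-sample t-test, right-tailed).
t = (x̄ − μ₀)/(s/√n) = (31.4 − 30.4)/(3.24/√64) = 2.4691
df = n − 1 = 63
p-value = P(T ≥ 2.4691) ≈ 0.0081
Since p ≈ 0.0081 < α = 0.05, reject H0; the data support H1.

2.4691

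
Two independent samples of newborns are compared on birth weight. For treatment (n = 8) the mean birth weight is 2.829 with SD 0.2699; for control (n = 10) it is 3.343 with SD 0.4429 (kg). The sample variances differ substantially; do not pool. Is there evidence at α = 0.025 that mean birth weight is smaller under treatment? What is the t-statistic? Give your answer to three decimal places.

-3.033

Let group 1 = treatment, group 2 = control. H0: μ_1 = μ_2; H1: μ_1 < μ_2 (Welch's two-sample t-test, left-tailed).
t = (x̄_1 − x̄_2)/√(s_1²/n_1 + s_2²/n_2) = (2.829 − 3.343)/√(0.2699²/8 + 0.4429²/10) = -3.033
Welch–Satterthwaite df ≈ 15.11
p-value = P(T ≤ -3.033) ≈ 0.0042
Since p ≈ 0.0042 < α = 0.025, reject H0; the data support H1.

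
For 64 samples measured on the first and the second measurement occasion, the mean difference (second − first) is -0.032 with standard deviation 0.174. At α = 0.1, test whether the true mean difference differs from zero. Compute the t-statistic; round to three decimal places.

H0: μ_d = 0; H1: μ_d ≠ 0 (paired t-test on the differences, two-sided).
t = d̄/(s_d/√n) = -0.032/(0.174/√64) = -1.471
df = n − 1 = 63
Two-sided p-value ≈ 0.1462
Since p ≈ 0.1462 > α = 0.1, fail to reject H0; the evidence is not statistically significant.

-1.471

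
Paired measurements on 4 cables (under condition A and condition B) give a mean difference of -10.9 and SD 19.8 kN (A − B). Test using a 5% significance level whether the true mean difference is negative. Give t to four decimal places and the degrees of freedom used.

H0: μ_d = 0; H1: μ_d < 0 (paired t-test on the differences, left-tailed).
t = d̄/(s_d/√n) = -10.9/(19.8/√4) = -1.1010
df = n − 1 = 3
p-value = P(T ≤ -1.1010) ≈ 0.1757
Since p ≈ 0.1757 > α = 0.05, fail to reject H0; the data do not provide sufficient evidence against H0.

t = -1.1010, df = 3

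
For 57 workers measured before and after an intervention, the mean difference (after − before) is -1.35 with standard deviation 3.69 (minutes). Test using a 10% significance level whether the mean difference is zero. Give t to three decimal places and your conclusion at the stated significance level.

t = -2.762; reject H0

H0: μ_d = 0; H1: μ_d ≠ 0 (paired t-test on the differences, two-sided).
t = d̄/(s_d/√n) = -1.35/(3.69/√57) = -2.762
df = n − 1 = 56
Two-sided p-value ≈ 0.0078
Since p ≈ 0.0078 < α = 0.1, reject H0; the data support H1.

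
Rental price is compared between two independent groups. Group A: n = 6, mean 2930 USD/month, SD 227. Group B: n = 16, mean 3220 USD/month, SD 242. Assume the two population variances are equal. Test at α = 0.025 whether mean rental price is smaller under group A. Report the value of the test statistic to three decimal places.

-2.542

Let group 1 = group A, group 2 = group B. H0: μ_1 = μ_2; H1: μ_1 < μ_2 (two-sample pooled-variance t-test, left-tailed).
s_p² = [(6−1)·227² + (16−1)·242²]/(6+16−2) = 56805.2
t = (2930 − 3220)/√[56805.2·(1/6 + 1/16)] = -2.542
df = n₁ + n₂ − 2 = 20
p-value = P(T ≤ -2.542) ≈ 0.0097
Since p ≈ 0.0097 < α = 0.025, reject H0; the evidence is statistically significant.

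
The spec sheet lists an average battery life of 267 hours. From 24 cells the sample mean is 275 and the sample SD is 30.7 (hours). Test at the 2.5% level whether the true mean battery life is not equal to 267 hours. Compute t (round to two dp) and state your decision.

t = 1.28; fail to reject H0

H0: μ = 267; H1: μ ≠ 267 (one-sample t-test, two-sided).
t = (x̄ − μ₀)/(s/√n) = (275 − 267)/(30.7/√24) = 1.28
df = n − 1 = 23
Two-sided p-value ≈ 0.2145
Since p ≈ 0.2145 > α = 0.025, fail to reject H0; the evidence is not statistically significant.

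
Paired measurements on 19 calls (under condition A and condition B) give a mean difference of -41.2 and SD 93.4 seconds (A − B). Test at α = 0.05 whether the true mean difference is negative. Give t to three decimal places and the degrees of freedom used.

H0: μ_d = 0; H1: μ_d < 0 (paired t-test on the differences, left-tailed).
t = d̄/(s_d/√n) = -41.2/(93.4/√19) = -1.923
df = n − 1 = 18
p-value = P(T ≤ -1.923) ≈ 0.035
Since p ≈ 0.035 < α = 0.05, reject H0; the data support H1.

t = -1.923, df = 18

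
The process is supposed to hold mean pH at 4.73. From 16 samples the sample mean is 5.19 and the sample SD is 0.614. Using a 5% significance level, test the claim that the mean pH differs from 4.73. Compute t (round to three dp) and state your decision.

t = 2.997; reject H0

H0: μ = 4.73; H1: μ ≠ 4.73 (one-sample t-test, two-sided).
t = (x̄ − μ₀)/(s/√n) = (5.19 − 4.73)/(0.614/√16) = 2.997
df = n − 1 = 15
Two-sided p-value ≈ 0.0090
Since p ≈ 0.0090 < α = 0.05, reject H0; the evidence is statistically significant.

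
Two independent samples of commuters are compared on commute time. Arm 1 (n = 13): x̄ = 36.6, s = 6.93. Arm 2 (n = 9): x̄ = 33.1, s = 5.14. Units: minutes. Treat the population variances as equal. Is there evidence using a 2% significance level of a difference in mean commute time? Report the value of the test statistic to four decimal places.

Let group 1 = arm 1, group 2 = arm 2. H0: μ_1 = μ_2; H1: μ_1 ≠ μ_2 (two-sample pooled-variance t-test, two-sided).
s_p² = [(13−1)·6.93² + (9−1)·5.14²]/(13+9−2) = 39.3828
t = (36.6 − 33.1)/√[39.3828·(1/13 + 1/9)] = 1.2862
df = n₁ + n₂ − 2 = 20
Two-sided p-value ≈ 0.2131
Since p ≈ 0.2131 > α = 0.02, fail to reject H0; the evidence is not statistically significant.

1.2862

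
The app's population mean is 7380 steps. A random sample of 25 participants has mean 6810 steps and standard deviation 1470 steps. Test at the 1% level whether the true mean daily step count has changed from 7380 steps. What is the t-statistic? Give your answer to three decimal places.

-1.939

H0: μ = 7380; H1: μ ≠ 7380 (one-sample t-test, two-sided).
t = (x̄ − μ₀)/(s/√n) = (6810 − 7380)/(1470/√25) = -1.939
df = n − 1 = 24
Two-sided p-value ≈ 0.064
Since p ≈ 0.064 > α = 0.01, fail to reject H0; the evidence is not statistically significant.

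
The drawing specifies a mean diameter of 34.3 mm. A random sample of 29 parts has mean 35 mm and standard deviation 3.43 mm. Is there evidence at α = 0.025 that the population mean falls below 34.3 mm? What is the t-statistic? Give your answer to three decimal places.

H0: μ = 34.3; H1: μ < 34.3 (one-sample t-test, left-tailed).
t = (x̄ − μ₀)/(s/√n) = (35 − 34.3)/(3.43/√29) = 1.099
df = n − 1 = 28
p-value = P(T ≤ 1.099) ≈ 0.859
Since p ≈ 0.859 > α = 0.025, fail to reject H0; the data do not provide sufficient evidence against H0.

1.099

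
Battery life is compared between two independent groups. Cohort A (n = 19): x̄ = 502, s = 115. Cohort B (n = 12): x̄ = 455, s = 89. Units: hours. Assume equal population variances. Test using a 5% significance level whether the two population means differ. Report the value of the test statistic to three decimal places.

1.204

Let group 1 = cohort A, group 2 = cohort B. H0: μ_1 = μ_2; H1: μ_1 ≠ μ_2 (two-sample pooled-variance t-test, two-sided).
s_p² = [(19−1)·115² + (12−1)·89²]/(19+12−2) = 11213.1
t = (502 − 455)/√[11213.1·(1/19 + 1/12)] = 1.204
df = n₁ + n₂ − 2 = 29
Two-sided p-value ≈ 0.2384
Since p ≈ 0.2384 > α = 0.05, fail to reject H0; the data do not provide sufficient evidence against H0.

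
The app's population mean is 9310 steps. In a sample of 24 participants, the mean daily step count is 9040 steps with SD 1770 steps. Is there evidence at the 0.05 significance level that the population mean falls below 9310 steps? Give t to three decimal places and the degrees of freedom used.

t = -0.747, df = 23

H0: μ = 9310; H1: μ < 9310 (one-sample t-test, left-tailed).
t = (x̄ − μ₀)/(s/√n) = (9040 − 9310)/(1770/√24) = -0.747
df = n − 1 = 23
p-value = P(T ≤ -0.747) ≈ 0.2312
Since p ≈ 0.2312 > α = 0.05, fail to reject H0; the evidence is not statistically significant.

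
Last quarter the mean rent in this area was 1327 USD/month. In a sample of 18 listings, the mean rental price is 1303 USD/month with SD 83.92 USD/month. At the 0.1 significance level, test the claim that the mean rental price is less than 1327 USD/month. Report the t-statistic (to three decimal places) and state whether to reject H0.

H0: μ = 1327; H1: μ < 1327 (one-sample t-test, left-tailed).
t = (x̄ − μ₀)/(s/√n) = (1303 − 1327)/(83.92/√18) = -1.213
df = n − 1 = 17
p-value = P(T ≤ -1.213) ≈ 0.121
Since p ≈ 0.121 > α = 0.1, fail to reject H0; the data do not provide sufficient evidence against H0.

t = -1.213; fail to reject H0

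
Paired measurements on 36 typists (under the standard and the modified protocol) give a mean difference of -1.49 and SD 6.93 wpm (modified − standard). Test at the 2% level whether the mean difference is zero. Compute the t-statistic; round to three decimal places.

H0: μ_d = 0; H1: μ_d ≠ 0 (paired t-test on the differences, two-sided).
t = d̄/(s_d/√n) = -1.49/(6.93/√36) = -1.290
df = n − 1 = 35
Two-sided p-value ≈ 0.205
Since p ≈ 0.205 > α = 0.02, fail to reject H0; the data do not provide sufficient evidence against H0.

-1.290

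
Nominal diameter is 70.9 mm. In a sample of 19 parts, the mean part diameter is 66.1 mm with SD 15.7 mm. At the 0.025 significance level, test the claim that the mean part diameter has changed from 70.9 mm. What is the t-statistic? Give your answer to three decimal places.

H0: μ = 70.9; H1: μ ≠ 70.9 (one-sample t-test, two-sided).
t = (x̄ − μ₀)/(s/√n) = (66.1 − 70.9)/(15.7/√19) = -1.333
df = n − 1 = 18
Two-sided p-value ≈ 0.1993
Since p ≈ 0.1993 > α = 0.025, fail to reject H0; the evidence is not statistically significant.

-1.333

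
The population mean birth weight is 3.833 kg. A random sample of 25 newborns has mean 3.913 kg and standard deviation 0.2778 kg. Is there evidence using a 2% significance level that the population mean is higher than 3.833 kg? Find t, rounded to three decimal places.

1.440

H0: μ = 3.833; H1: μ > 3.833 (one-sample t-test, right-tailed).
t = (x̄ − μ₀)/(s/√n) = (3.913 − 3.833)/(0.2778/√25) = 1.440
df = n − 1 = 24
p-value = P(T ≥ 1.440) ≈ 0.0814
Since p ≈ 0.0814 > α = 0.02, fail to reject H0; the data do not provide sufficient evidence against H0.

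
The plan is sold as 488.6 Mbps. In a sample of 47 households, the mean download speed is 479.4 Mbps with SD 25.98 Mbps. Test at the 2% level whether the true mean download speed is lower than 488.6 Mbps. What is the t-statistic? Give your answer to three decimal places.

H0: μ = 488.6; H1: μ < 488.6 (one-sample t-test, left-tailed).
t = (x̄ − μ₀)/(s/√n) = (479.4 − 488.6)/(25.98/√47) = -2.428
df = n − 1 = 46
p-value = P(T ≤ -2.428) ≈ 0.0096
Since p ≈ 0.0096 < α = 0.02, reject H0; the evidence is statistically significant.

-2.428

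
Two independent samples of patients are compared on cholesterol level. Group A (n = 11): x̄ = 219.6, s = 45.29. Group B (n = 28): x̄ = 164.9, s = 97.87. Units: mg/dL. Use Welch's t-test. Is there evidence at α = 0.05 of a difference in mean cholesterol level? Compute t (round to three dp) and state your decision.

t = 2.379; reject H0

Let group 1 = group A, group 2 = group B. H0: μ_1 = μ_2; H1: μ_1 ≠ μ_2 (Welch's two-sample t-test, two-sided).
t = (x̄_1 − x̄_2)/√(s_1²/n_1 + s_2²/n_2) = (219.6 − 164.9)/√(45.29²/11 + 97.87²/28) = 2.379
Welch–Satterthwaite df ≈ 35.77
Two-sided p-value ≈ 0.023
Since p ≈ 0.023 < α = 0.05, reject H0; the data support H1.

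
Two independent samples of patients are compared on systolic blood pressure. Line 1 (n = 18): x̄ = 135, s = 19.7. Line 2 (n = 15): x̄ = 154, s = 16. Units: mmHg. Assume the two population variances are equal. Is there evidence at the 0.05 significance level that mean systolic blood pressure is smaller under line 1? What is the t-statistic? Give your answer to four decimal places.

-2.9988

Let group 1 = line 1, group 2 = line 2. H0: μ_1 = μ_2; H1: μ_1 < μ_2 (two-sample pooled-variance t-test, left-tailed).
s_p² = [(18−1)·19.7² + (15−1)·16²]/(18+15−2) = 328.436
t = (135 − 154)/√[328.436·(1/18 + 1/15)] = -2.9988
df = n₁ + n₂ − 2 = 31
p-value = P(T ≤ -2.9988) ≈ 0.0027
Since p ≈ 0.0027 < α = 0.05, reject H0; the evidence is statistically significant.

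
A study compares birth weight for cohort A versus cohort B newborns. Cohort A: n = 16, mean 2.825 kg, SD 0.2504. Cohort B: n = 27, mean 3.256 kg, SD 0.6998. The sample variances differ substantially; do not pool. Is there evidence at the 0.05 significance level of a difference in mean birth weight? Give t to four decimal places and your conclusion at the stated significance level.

t = -2.9021; reject H0

Let group 1 = cohort A, group 2 = cohort B. H0: μ_1 = μ_2; H1: μ_1 ≠ μ_2 (Welch's two-sample t-test, two-sided).
t = (x̄_1 − x̄_2)/√(s_1²/n_1 + s_2²/n_2) = (2.825 − 3.256)/√(0.2504²/16 + 0.6998²/27) = -2.9021
Welch–Satterthwaite df ≈ 35.57
Two-sided p-value ≈ 0.006
Since p ≈ 0.006 < α = 0.05, reject H0; the evidence is statistically significant.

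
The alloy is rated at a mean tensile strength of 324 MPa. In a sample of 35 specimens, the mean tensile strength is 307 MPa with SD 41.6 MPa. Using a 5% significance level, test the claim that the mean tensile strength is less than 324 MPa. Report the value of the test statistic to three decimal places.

H0: μ = 324; H1: μ < 324 (one-sample t-test, left-tailed).
t = (x̄ − μ₀)/(s/√n) = (307 − 324)/(41.6/√35) = -2.418
df = n − 1 = 34
p-value = P(T ≤ -2.418) ≈ 0.011
Since p ≈ 0.011 < α = 0.05, reject H0; the data support H1.

-2.418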